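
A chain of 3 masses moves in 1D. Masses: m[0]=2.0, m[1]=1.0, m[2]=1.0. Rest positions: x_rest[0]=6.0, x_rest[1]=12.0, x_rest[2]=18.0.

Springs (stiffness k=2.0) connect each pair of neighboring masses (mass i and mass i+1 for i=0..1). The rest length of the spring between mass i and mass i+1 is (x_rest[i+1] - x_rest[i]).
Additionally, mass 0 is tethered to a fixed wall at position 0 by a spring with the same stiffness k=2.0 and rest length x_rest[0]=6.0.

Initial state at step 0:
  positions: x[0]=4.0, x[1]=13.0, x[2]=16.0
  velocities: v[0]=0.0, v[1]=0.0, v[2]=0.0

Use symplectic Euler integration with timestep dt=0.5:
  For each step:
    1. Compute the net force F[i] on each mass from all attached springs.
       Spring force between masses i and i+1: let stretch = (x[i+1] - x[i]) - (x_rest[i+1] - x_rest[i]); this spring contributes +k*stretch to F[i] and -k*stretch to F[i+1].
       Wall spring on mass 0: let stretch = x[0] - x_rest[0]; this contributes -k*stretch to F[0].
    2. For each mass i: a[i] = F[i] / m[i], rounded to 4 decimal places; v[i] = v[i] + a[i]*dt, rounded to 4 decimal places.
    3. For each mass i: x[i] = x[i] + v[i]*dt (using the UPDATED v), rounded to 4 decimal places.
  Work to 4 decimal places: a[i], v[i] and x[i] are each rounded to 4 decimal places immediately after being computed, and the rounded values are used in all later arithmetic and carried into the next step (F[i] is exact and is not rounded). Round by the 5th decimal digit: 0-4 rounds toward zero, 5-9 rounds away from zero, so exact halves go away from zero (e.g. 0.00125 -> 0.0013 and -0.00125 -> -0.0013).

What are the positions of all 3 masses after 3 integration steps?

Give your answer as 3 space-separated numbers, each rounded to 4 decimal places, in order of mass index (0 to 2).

Step 0: x=[4.0000 13.0000 16.0000] v=[0.0000 0.0000 0.0000]
Step 1: x=[5.2500 10.0000 17.5000] v=[2.5000 -6.0000 3.0000]
Step 2: x=[6.3750 8.3750 18.2500] v=[2.2500 -3.2500 1.5000]
Step 3: x=[6.4063 10.6875 17.0625] v=[0.0625 4.6250 -2.3750]

Answer: 6.4063 10.6875 17.0625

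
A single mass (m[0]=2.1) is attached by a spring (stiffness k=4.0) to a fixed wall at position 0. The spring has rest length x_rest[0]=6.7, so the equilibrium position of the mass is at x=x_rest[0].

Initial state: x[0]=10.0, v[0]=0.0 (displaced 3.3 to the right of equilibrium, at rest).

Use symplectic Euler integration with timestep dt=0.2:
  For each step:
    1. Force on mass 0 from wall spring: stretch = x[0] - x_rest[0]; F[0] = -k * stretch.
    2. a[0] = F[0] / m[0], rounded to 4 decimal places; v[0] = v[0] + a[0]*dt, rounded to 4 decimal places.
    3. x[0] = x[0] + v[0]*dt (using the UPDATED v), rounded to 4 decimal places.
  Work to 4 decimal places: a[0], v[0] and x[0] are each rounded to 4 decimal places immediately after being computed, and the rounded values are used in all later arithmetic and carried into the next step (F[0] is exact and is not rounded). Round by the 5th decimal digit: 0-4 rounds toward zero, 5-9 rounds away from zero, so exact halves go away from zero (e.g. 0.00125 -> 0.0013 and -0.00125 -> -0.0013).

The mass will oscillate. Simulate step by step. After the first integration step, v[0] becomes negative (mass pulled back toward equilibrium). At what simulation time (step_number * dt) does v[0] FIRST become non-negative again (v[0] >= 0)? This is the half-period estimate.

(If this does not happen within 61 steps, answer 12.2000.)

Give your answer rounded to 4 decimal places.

Step 0: x=[10.0000] v=[0.0000]
Step 1: x=[9.7486] v=[-1.2571]
Step 2: x=[9.2649] v=[-2.4185]
Step 3: x=[8.5858] v=[-3.3956]
Step 4: x=[7.7630] v=[-4.1140]
Step 5: x=[6.8592] v=[-4.5190]
Step 6: x=[5.9433] v=[-4.5796]
Step 7: x=[5.0850] v=[-4.2913]
Step 8: x=[4.3498] v=[-3.6761]
Step 9: x=[3.7936] v=[-2.7808]
Step 10: x=[3.4589] v=[-1.6736]
Step 11: x=[3.3711] v=[-0.4389]
Step 12: x=[3.5370] v=[0.8293]
First v>=0 after going negative at step 12, time=2.4000

Answer: 2.4000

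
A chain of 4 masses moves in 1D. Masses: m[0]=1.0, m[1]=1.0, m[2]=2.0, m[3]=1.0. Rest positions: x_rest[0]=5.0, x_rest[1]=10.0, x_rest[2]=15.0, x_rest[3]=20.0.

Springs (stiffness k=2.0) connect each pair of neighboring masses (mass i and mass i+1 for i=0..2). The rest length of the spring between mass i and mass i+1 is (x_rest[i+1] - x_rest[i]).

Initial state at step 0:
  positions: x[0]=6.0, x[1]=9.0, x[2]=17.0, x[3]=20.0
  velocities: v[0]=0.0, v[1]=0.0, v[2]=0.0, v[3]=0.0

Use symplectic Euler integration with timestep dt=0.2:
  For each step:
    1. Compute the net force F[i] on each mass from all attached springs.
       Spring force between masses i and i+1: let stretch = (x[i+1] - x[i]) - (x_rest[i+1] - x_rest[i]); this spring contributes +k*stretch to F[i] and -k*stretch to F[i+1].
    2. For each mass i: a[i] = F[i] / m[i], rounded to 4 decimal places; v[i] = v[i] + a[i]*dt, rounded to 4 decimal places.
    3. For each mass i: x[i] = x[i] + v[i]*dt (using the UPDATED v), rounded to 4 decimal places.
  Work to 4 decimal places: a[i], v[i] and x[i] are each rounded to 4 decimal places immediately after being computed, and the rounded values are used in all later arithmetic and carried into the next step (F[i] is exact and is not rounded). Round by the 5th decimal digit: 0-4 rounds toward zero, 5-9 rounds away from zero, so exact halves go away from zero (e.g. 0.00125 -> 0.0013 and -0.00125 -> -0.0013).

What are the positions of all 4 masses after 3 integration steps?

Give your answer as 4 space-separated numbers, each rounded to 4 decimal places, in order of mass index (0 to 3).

Answer: 5.2530 10.9575 15.9841 20.8214

Derivation:
Step 0: x=[6.0000 9.0000 17.0000 20.0000] v=[0.0000 0.0000 0.0000 0.0000]
Step 1: x=[5.8400 9.4000 16.8000 20.1600] v=[-0.8000 2.0000 -1.0000 0.8000]
Step 2: x=[5.5648 10.1072 16.4384 20.4512] v=[-1.3760 3.5360 -1.8080 1.4560]
Step 3: x=[5.2530 10.9575 15.9841 20.8214] v=[-1.5590 4.2515 -2.2717 1.8509]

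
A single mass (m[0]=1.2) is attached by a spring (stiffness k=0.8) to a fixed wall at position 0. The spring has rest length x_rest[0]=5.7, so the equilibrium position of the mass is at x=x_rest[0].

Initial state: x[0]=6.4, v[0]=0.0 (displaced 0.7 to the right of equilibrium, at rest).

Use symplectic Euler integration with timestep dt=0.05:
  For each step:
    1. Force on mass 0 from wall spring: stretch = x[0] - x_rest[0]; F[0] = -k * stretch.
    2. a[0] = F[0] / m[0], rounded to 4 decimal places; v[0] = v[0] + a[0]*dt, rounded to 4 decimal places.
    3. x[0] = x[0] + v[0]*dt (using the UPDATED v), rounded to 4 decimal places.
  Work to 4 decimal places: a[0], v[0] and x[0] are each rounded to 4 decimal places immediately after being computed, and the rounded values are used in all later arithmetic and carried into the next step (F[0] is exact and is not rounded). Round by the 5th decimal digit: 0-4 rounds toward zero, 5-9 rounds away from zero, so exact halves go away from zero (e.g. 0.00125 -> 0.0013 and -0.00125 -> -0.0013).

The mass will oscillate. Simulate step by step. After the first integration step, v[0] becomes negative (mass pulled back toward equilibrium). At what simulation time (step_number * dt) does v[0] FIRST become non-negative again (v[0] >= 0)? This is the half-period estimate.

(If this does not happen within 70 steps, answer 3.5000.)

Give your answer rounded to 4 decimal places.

Step 0: x=[6.4000] v=[0.0000]
Step 1: x=[6.3988] v=[-0.0233]
Step 2: x=[6.3965] v=[-0.0466]
Step 3: x=[6.3930] v=[-0.0698]
Step 4: x=[6.3884] v=[-0.0929]
Step 5: x=[6.3826] v=[-0.1158]
Step 6: x=[6.3757] v=[-0.1386]
Step 7: x=[6.3676] v=[-0.1611]
Step 8: x=[6.3584] v=[-0.1834]
Step 9: x=[6.3481] v=[-0.2053]
Step 10: x=[6.3368] v=[-0.2269]
Step 11: x=[6.3244] v=[-0.2481]
Step 12: x=[6.3110] v=[-0.2689]
Step 13: x=[6.2965] v=[-0.2893]
Step 14: x=[6.2810] v=[-0.3092]
Step 15: x=[6.2646] v=[-0.3286]
Step 16: x=[6.2472] v=[-0.3474]
Step 17: x=[6.2289] v=[-0.3656]
Step 18: x=[6.2097] v=[-0.3832]
Step 19: x=[6.1897] v=[-0.4002]
Step 20: x=[6.1689] v=[-0.4165]
Step 21: x=[6.1473] v=[-0.4321]
Step 22: x=[6.1250] v=[-0.4470]
Step 23: x=[6.1019] v=[-0.4612]
Step 24: x=[6.0782] v=[-0.4746]
Step 25: x=[6.0538] v=[-0.4872]
Step 26: x=[6.0289] v=[-0.4990]
Step 27: x=[6.0034] v=[-0.5100]
Step 28: x=[5.9774] v=[-0.5201]
Step 29: x=[5.9509] v=[-0.5293]
Step 30: x=[5.9240] v=[-0.5377]
Step 31: x=[5.8967] v=[-0.5452]
Step 32: x=[5.8691] v=[-0.5518]
Step 33: x=[5.8412] v=[-0.5574]
Step 34: x=[5.8131] v=[-0.5621]
Step 35: x=[5.7848] v=[-0.5659]
Step 36: x=[5.7564] v=[-0.5687]
Step 37: x=[5.7279] v=[-0.5706]
Step 38: x=[5.6993] v=[-0.5715]
Step 39: x=[5.6707] v=[-0.5715]
Step 40: x=[5.6422] v=[-0.5705]
Step 41: x=[5.6138] v=[-0.5686]
Step 42: x=[5.5855] v=[-0.5657]
Step 43: x=[5.5574] v=[-0.5619]
Step 44: x=[5.5295] v=[-0.5571]
Step 45: x=[5.5019] v=[-0.5514]
Step 46: x=[5.4747] v=[-0.5448]
Step 47: x=[5.4478] v=[-0.5373]
Step 48: x=[5.4214] v=[-0.5289]
Step 49: x=[5.3954] v=[-0.5196]
Step 50: x=[5.3699] v=[-0.5094]
Step 51: x=[5.3450] v=[-0.4984]
Step 52: x=[5.3207] v=[-0.4866]
Step 53: x=[5.2970] v=[-0.4740]
Step 54: x=[5.2740] v=[-0.4606]
Step 55: x=[5.2517] v=[-0.4464]
Step 56: x=[5.2301] v=[-0.4315]
Step 57: x=[5.2093] v=[-0.4158]
Step 58: x=[5.1893] v=[-0.3994]
Step 59: x=[5.1702] v=[-0.3824]
Step 60: x=[5.1520] v=[-0.3647]
Step 61: x=[5.1347] v=[-0.3464]
Step 62: x=[5.1183] v=[-0.3276]
Step 63: x=[5.1029] v=[-0.3082]
Step 64: x=[5.0885] v=[-0.2883]
Step 65: x=[5.0751] v=[-0.2679]
Step 66: x=[5.0627] v=[-0.2471]
Step 67: x=[5.0514] v=[-0.2259]
Step 68: x=[5.0412] v=[-0.2043]
Step 69: x=[5.0321] v=[-0.1823]
Step 70: x=[5.0241] v=[-0.1600]
v[0] did not become non-negative within 70 steps; using fallback time=3.5000

Answer: 3.5000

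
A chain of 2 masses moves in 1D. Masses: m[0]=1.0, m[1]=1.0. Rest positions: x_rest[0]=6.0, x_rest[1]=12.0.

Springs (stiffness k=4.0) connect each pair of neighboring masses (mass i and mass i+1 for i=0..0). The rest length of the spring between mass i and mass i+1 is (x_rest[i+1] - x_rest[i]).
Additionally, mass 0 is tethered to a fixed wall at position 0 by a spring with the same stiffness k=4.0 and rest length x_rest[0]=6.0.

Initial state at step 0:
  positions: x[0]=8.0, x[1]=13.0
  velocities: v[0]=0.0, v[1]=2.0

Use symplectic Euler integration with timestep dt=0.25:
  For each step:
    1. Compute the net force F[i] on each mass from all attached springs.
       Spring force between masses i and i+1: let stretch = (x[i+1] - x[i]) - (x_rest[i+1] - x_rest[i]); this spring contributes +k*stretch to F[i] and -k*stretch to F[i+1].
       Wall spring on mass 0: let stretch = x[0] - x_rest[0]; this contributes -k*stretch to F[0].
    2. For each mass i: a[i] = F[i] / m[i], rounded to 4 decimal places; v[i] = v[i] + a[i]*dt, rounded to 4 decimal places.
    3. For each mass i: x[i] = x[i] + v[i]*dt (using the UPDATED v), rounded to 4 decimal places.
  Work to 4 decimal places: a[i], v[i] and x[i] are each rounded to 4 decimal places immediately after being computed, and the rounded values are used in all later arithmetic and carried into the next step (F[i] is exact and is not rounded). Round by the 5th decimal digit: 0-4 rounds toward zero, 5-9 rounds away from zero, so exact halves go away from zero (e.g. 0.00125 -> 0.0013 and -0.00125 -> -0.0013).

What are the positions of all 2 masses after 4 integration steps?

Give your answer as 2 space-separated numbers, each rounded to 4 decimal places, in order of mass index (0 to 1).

Answer: 6.0274 13.9258

Derivation:
Step 0: x=[8.0000 13.0000] v=[0.0000 2.0000]
Step 1: x=[7.2500 13.7500] v=[-3.0000 3.0000]
Step 2: x=[6.3125 14.3750] v=[-3.7500 2.5000]
Step 3: x=[5.8125 14.4844] v=[-2.0000 0.4375]
Step 4: x=[6.0274 13.9258] v=[0.8594 -2.2344]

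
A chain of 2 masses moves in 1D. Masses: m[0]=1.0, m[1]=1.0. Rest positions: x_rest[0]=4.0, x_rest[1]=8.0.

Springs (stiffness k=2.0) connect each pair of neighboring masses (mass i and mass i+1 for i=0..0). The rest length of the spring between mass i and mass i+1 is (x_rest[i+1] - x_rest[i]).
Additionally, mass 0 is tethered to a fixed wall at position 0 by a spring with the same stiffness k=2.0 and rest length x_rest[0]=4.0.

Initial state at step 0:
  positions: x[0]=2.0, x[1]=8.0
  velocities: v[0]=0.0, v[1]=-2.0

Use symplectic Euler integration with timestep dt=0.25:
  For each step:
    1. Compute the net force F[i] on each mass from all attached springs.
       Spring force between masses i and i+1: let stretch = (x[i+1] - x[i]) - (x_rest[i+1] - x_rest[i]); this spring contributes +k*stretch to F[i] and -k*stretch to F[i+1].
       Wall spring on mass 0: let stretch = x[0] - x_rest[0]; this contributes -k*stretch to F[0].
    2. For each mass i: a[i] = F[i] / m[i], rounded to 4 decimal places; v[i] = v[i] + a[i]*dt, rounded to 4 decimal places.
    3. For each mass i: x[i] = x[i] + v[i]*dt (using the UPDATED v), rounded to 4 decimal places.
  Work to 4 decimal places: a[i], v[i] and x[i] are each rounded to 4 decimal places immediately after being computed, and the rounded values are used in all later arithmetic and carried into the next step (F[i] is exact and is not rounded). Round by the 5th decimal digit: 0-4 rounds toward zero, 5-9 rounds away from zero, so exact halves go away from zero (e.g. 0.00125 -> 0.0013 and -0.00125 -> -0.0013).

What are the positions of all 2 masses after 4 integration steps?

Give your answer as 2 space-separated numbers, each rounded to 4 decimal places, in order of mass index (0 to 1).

Answer: 4.5030 5.2339

Derivation:
Step 0: x=[2.0000 8.0000] v=[0.0000 -2.0000]
Step 1: x=[2.5000 7.2500] v=[2.0000 -3.0000]
Step 2: x=[3.2813 6.4063] v=[3.1250 -3.3750]
Step 3: x=[4.0430 5.6719] v=[3.0469 -2.9375]
Step 4: x=[4.5030 5.2339] v=[1.8399 -1.7520]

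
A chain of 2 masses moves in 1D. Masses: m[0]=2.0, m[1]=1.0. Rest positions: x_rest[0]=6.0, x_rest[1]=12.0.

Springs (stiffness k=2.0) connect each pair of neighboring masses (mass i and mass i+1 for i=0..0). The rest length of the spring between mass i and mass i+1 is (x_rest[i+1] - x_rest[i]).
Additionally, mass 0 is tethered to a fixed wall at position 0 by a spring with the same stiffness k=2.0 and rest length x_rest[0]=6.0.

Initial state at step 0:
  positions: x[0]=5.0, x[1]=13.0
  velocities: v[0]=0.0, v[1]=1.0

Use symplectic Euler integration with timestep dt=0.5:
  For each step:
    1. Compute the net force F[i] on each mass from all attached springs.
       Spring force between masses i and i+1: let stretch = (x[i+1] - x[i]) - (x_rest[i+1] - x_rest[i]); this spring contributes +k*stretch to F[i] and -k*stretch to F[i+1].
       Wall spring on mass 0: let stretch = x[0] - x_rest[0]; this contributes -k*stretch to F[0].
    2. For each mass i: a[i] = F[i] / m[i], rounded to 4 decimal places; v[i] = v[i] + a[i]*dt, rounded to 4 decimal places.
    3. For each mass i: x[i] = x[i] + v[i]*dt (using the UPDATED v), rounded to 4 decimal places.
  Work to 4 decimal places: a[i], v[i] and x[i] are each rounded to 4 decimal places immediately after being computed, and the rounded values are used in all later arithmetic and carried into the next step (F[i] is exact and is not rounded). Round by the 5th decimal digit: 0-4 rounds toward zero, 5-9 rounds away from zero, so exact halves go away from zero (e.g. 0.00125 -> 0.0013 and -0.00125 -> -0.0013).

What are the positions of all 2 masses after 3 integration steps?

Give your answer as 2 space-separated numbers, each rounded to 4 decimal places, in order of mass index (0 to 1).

Step 0: x=[5.0000 13.0000] v=[0.0000 1.0000]
Step 1: x=[5.7500 12.5000] v=[1.5000 -1.0000]
Step 2: x=[6.7500 11.6250] v=[2.0000 -1.7500]
Step 3: x=[7.2813 11.3125] v=[1.0625 -0.6250]

Answer: 7.2813 11.3125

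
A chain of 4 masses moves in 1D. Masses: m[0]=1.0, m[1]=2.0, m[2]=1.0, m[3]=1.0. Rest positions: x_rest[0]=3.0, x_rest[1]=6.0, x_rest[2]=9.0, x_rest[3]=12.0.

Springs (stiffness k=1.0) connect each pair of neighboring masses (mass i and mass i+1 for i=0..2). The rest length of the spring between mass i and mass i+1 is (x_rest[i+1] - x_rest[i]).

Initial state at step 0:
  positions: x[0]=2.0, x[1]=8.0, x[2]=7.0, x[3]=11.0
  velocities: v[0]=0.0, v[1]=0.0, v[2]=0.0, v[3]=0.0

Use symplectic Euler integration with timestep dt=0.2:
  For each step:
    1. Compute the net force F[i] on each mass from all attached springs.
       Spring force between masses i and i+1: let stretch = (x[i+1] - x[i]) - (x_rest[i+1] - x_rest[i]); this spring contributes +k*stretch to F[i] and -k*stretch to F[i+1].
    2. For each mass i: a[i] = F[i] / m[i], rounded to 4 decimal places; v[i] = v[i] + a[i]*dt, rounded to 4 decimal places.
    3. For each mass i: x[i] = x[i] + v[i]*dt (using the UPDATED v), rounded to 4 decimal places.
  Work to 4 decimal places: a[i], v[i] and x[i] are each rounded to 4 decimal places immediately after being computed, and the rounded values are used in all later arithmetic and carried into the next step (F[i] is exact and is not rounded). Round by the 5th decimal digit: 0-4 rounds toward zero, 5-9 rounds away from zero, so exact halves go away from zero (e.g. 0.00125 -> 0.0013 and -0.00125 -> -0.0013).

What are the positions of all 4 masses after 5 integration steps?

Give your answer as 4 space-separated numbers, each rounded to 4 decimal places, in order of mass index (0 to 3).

Answer: 3.4604 6.2887 9.2613 10.7007

Derivation:
Step 0: x=[2.0000 8.0000 7.0000 11.0000] v=[0.0000 0.0000 0.0000 0.0000]
Step 1: x=[2.1200 7.8600 7.2000 10.9600] v=[0.6000 -0.7000 1.0000 -0.2000]
Step 2: x=[2.3496 7.5920 7.5768 10.8896] v=[1.1480 -1.3400 1.8840 -0.3520]
Step 3: x=[2.6689 7.2188 8.0867 10.8067] v=[1.5965 -1.8658 2.5496 -0.4146]
Step 4: x=[3.0502 6.7720 8.6707 10.7350] v=[1.9065 -2.2340 2.9200 -0.3586]
Step 5: x=[3.4604 6.2887 9.2613 10.7007] v=[2.0509 -2.4163 2.9531 -0.1715]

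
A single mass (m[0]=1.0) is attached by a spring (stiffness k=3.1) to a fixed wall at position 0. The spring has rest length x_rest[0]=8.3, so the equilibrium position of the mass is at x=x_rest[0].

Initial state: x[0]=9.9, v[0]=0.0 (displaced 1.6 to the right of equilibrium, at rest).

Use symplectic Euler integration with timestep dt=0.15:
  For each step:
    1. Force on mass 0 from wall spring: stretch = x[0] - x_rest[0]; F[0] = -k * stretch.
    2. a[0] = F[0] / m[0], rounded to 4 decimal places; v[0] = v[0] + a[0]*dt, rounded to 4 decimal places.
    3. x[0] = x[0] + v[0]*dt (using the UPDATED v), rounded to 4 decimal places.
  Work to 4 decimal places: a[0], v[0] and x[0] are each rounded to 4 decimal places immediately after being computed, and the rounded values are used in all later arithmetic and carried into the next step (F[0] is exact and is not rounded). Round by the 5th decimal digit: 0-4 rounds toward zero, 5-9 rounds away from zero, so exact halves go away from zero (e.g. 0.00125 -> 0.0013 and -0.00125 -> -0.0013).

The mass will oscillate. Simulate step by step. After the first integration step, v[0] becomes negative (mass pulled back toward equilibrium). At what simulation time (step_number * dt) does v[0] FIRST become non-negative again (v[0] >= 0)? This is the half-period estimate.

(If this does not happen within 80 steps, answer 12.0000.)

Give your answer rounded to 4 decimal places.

Answer: 1.8000

Derivation:
Step 0: x=[9.9000] v=[0.0000]
Step 1: x=[9.7884] v=[-0.7440]
Step 2: x=[9.5730] v=[-1.4361]
Step 3: x=[9.2688] v=[-2.0280]
Step 4: x=[8.8970] v=[-2.4785]
Step 5: x=[8.4836] v=[-2.7561]
Step 6: x=[8.0574] v=[-2.8415]
Step 7: x=[7.6481] v=[-2.7287]
Step 8: x=[7.2843] v=[-2.4256]
Step 9: x=[6.9913] v=[-1.9533]
Step 10: x=[6.7896] v=[-1.3448]
Step 11: x=[6.6932] v=[-0.6425]
Step 12: x=[6.7089] v=[0.1047]
First v>=0 after going negative at step 12, time=1.8000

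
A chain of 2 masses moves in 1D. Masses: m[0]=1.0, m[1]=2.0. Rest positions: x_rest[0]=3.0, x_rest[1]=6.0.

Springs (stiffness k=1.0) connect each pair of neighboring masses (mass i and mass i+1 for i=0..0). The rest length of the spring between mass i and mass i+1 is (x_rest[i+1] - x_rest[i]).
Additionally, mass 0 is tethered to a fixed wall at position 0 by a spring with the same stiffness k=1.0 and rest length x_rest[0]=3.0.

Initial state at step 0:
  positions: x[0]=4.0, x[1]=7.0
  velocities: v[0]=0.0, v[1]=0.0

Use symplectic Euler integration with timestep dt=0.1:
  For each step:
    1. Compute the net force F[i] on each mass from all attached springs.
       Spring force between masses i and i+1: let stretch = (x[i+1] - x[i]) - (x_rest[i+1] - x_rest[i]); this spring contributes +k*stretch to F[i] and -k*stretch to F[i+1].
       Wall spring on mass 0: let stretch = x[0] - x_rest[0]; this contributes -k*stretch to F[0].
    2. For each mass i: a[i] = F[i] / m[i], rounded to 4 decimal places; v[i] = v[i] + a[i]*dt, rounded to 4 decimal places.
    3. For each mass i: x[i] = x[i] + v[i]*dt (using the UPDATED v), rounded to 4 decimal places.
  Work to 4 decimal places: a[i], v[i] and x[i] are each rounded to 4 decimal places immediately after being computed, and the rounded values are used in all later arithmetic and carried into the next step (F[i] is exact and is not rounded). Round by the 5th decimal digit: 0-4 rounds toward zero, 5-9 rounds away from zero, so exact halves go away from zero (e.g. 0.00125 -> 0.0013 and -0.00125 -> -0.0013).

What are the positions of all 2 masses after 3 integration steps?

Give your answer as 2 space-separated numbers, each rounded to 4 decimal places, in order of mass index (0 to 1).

Answer: 3.9410 6.9998

Derivation:
Step 0: x=[4.0000 7.0000] v=[0.0000 0.0000]
Step 1: x=[3.9900 7.0000] v=[-0.1000 0.0000]
Step 2: x=[3.9702 7.0000] v=[-0.1980 -0.0005]
Step 3: x=[3.9410 6.9998] v=[-0.2920 -0.0020]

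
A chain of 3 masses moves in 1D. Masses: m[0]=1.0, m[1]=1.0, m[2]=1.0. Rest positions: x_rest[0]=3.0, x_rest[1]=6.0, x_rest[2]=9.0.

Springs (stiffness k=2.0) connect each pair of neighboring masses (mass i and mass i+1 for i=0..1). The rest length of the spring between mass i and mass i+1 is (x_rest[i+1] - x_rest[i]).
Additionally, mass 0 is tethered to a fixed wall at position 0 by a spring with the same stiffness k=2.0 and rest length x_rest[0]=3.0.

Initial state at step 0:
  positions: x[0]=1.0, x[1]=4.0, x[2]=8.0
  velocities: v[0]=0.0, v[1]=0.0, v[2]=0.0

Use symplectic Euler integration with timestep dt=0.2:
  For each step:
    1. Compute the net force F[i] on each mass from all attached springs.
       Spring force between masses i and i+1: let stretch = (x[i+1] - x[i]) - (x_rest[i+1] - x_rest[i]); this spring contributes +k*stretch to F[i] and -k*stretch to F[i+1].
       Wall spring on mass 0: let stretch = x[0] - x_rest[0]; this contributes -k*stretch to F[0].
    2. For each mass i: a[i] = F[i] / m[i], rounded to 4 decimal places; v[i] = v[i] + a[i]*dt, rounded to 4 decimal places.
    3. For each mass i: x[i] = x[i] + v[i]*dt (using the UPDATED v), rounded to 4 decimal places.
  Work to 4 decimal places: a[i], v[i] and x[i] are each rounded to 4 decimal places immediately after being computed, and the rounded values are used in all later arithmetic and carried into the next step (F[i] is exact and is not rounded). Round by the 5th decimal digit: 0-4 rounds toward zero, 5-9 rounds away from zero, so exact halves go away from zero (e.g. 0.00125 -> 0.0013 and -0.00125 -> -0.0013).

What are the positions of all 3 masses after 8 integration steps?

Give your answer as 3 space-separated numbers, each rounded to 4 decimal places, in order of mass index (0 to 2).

Answer: 3.7441 5.7684 7.1757

Derivation:
Step 0: x=[1.0000 4.0000 8.0000] v=[0.0000 0.0000 0.0000]
Step 1: x=[1.1600 4.0800 7.9200] v=[0.8000 0.4000 -0.4000]
Step 2: x=[1.4608 4.2336 7.7728] v=[1.5040 0.7680 -0.7360]
Step 3: x=[1.8666 4.4485 7.5825] v=[2.0288 1.0746 -0.9517]
Step 4: x=[2.3296 4.7076 7.3814] v=[2.3149 1.2954 -1.0053]
Step 5: x=[2.7965 4.9903 7.2064] v=[2.3343 1.4137 -0.8748]
Step 6: x=[3.2151 5.2748 7.0942] v=[2.0932 1.4226 -0.5612]
Step 7: x=[3.5413 5.5401 7.0764] v=[1.6310 1.3265 -0.0890]
Step 8: x=[3.7441 5.7684 7.1757] v=[1.0140 1.1415 0.4965]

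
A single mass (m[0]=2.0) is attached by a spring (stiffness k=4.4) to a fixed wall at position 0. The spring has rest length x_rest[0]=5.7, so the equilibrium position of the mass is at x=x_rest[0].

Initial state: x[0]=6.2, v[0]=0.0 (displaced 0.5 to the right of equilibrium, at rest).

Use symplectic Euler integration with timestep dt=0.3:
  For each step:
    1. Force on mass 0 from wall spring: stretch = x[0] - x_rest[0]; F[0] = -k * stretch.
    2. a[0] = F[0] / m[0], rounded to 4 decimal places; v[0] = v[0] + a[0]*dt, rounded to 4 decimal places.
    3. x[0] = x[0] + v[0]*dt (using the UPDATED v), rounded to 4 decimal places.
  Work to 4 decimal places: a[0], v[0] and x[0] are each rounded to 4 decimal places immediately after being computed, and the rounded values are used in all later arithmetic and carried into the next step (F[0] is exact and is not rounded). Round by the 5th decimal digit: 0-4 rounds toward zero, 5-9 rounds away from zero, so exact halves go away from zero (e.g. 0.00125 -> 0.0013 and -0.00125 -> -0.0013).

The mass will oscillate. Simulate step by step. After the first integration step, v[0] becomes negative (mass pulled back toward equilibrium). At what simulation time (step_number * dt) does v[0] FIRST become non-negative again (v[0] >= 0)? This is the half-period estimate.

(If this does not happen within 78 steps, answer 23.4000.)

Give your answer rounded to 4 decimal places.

Answer: 2.4000

Derivation:
Step 0: x=[6.2000] v=[0.0000]
Step 1: x=[6.1010] v=[-0.3300]
Step 2: x=[5.9226] v=[-0.5947]
Step 3: x=[5.7001] v=[-0.7416]
Step 4: x=[5.4776] v=[-0.7417]
Step 5: x=[5.2991] v=[-0.5949]
Step 6: x=[5.2000] v=[-0.3303]
Step 7: x=[5.1999] v=[-0.0003]
Step 8: x=[5.2988] v=[0.3298]
First v>=0 after going negative at step 8, time=2.4000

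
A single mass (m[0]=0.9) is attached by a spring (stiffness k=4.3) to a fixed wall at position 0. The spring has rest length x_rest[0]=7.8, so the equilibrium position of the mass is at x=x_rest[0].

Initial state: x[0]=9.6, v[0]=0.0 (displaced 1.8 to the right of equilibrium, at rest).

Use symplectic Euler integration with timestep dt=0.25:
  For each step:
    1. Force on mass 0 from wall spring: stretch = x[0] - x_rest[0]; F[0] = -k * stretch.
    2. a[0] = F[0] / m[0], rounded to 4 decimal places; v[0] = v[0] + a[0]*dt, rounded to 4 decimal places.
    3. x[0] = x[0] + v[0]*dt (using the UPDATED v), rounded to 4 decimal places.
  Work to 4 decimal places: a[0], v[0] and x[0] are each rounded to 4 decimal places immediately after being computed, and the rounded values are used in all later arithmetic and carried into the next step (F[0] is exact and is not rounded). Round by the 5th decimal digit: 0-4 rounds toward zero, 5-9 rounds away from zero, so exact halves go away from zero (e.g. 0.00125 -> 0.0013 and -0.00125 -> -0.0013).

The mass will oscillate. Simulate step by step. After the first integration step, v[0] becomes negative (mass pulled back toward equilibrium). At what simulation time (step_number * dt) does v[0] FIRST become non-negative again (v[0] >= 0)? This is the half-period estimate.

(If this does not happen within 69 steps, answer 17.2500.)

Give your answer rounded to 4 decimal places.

Answer: 1.5000

Derivation:
Step 0: x=[9.6000] v=[0.0000]
Step 1: x=[9.0625] v=[-2.1500]
Step 2: x=[8.1480] v=[-3.6580]
Step 3: x=[7.1296] v=[-4.0737]
Step 4: x=[6.3114] v=[-3.2730]
Step 5: x=[5.9377] v=[-1.4950]
Step 6: x=[6.1201] v=[0.7294]
First v>=0 after going negative at step 6, time=1.5000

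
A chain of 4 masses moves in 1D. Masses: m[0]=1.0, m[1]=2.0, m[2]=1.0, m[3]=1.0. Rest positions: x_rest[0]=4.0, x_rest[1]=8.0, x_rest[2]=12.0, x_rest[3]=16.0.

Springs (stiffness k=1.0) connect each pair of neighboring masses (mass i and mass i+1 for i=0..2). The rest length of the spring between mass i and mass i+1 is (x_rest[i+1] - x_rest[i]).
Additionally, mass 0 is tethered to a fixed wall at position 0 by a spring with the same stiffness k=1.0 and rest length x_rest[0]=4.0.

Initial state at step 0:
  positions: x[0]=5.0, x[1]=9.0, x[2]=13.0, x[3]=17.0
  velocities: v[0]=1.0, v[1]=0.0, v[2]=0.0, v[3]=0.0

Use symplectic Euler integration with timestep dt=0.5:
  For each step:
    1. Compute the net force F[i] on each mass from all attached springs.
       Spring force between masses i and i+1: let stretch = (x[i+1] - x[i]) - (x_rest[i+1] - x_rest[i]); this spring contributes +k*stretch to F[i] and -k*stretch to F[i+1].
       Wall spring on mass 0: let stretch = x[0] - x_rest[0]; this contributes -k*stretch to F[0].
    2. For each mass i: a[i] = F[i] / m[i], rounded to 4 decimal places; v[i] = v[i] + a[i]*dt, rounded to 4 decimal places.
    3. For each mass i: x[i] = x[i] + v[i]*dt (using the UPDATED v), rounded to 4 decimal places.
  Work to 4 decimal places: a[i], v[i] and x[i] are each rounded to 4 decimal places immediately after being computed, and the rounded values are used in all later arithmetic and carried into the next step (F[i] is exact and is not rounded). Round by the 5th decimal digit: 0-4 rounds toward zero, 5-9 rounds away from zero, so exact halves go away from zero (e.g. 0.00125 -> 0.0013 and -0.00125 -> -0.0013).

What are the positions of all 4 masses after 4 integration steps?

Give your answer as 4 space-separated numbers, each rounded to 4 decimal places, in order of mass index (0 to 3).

Step 0: x=[5.0000 9.0000 13.0000 17.0000] v=[1.0000 0.0000 0.0000 0.0000]
Step 1: x=[5.2500 9.0000 13.0000 17.0000] v=[0.5000 0.0000 0.0000 0.0000]
Step 2: x=[5.1250 9.0313 13.0000 17.0000] v=[-0.2500 0.0625 0.0000 0.0000]
Step 3: x=[4.6953 9.0704 13.0079 17.0000] v=[-0.8594 0.0781 0.0157 0.0000]
Step 4: x=[4.1856 9.0548 13.0294 17.0020] v=[-1.0195 -0.0313 0.0430 0.0040]

Answer: 4.1856 9.0548 13.0294 17.0020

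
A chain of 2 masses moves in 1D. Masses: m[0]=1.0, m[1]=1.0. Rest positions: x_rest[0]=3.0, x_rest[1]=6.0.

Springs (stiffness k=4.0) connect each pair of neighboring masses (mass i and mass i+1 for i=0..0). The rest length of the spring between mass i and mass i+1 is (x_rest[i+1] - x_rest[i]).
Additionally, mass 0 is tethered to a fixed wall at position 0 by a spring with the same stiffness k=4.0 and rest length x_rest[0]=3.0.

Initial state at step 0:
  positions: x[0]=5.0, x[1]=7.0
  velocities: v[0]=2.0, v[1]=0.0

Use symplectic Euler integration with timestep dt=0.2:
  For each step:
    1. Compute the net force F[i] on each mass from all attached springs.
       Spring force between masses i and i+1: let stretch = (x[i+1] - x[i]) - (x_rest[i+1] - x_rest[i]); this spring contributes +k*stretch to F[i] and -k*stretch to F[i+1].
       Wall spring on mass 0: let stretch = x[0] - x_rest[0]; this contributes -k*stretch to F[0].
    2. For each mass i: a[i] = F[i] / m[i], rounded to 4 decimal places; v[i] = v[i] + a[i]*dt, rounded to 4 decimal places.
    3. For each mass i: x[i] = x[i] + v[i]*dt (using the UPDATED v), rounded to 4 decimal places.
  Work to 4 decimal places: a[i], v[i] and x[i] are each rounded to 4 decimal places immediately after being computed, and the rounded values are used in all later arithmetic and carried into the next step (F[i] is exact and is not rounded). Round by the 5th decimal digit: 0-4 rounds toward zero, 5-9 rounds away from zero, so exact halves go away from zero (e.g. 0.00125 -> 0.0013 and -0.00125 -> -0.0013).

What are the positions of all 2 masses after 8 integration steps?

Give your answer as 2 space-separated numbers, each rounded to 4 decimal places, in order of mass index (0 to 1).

Step 0: x=[5.0000 7.0000] v=[2.0000 0.0000]
Step 1: x=[4.9200 7.1600] v=[-0.4000 0.8000]
Step 2: x=[4.4112 7.4416] v=[-2.5440 1.4080]
Step 3: x=[3.6815 7.7183] v=[-3.6486 1.3837]
Step 4: x=[3.0086 7.8292] v=[-3.3644 0.5543]
Step 5: x=[2.6256 7.6488] v=[-1.9148 -0.9022]
Step 6: x=[2.6263 7.1446] v=[0.0033 -2.5208]
Step 7: x=[2.9297 6.3975] v=[1.5169 -3.7354]
Step 8: x=[3.3192 5.5756] v=[1.9474 -4.1096]

Answer: 3.3192 5.5756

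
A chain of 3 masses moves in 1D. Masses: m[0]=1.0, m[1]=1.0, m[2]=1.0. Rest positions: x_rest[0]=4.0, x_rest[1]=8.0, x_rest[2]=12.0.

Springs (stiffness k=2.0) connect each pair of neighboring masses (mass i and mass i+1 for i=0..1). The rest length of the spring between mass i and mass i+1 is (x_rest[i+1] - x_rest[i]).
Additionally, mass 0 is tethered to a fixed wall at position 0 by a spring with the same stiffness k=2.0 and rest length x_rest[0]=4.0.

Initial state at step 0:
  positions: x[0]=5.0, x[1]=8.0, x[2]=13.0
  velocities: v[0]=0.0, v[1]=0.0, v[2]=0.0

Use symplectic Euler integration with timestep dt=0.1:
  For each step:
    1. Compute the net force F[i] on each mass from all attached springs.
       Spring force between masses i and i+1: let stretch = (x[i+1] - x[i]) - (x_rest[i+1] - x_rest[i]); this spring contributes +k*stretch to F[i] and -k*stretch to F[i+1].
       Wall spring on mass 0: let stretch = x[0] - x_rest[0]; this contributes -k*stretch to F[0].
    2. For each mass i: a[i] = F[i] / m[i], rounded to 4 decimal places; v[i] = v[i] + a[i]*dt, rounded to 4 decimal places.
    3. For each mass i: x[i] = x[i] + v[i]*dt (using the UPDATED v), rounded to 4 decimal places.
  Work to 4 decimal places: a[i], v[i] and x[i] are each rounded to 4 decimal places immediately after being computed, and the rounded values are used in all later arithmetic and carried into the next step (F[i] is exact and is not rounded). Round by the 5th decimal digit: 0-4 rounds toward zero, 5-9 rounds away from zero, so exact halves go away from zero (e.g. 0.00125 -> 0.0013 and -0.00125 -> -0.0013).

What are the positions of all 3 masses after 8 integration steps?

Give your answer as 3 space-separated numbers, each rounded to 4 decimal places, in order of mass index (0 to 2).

Step 0: x=[5.0000 8.0000 13.0000] v=[0.0000 0.0000 0.0000]
Step 1: x=[4.9600 8.0400 12.9800] v=[-0.4000 0.4000 -0.2000]
Step 2: x=[4.8824 8.1172 12.9412] v=[-0.7760 0.7720 -0.3880]
Step 3: x=[4.7719 8.2262 12.8859] v=[-1.1055 1.0898 -0.5528]
Step 4: x=[4.6350 8.3593 12.8174] v=[-1.3690 1.3309 -0.6847]
Step 5: x=[4.4799 8.5071 12.7398] v=[-1.5511 1.4777 -0.7763]
Step 6: x=[4.3157 8.6590 12.6575] v=[-1.6416 1.5188 -0.8228]
Step 7: x=[4.1521 8.8040 12.5753] v=[-1.6361 1.4498 -0.8225]
Step 8: x=[3.9985 8.9314 12.4976] v=[-1.5361 1.2737 -0.7768]

Answer: 3.9985 8.9314 12.4976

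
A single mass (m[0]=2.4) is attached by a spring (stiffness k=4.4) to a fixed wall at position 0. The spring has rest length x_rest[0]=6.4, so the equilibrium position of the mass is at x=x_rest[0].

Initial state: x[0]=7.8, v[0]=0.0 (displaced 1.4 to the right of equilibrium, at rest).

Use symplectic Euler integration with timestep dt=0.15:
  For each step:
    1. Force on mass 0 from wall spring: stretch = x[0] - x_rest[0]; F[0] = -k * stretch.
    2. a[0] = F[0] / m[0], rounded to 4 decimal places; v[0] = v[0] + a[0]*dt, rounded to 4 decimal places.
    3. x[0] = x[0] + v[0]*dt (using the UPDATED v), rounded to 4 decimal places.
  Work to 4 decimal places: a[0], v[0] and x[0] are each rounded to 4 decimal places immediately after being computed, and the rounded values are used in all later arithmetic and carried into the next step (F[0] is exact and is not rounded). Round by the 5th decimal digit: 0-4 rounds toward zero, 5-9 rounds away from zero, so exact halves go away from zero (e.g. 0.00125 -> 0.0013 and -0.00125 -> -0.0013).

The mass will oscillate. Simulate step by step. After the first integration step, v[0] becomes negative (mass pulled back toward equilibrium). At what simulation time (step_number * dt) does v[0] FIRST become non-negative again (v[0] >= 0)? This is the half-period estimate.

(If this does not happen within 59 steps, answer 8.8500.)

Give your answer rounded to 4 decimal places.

Step 0: x=[7.8000] v=[0.0000]
Step 1: x=[7.7423] v=[-0.3850]
Step 2: x=[7.6292] v=[-0.7541]
Step 3: x=[7.4654] v=[-1.0921]
Step 4: x=[7.2576] v=[-1.3851]
Step 5: x=[7.0145] v=[-1.6209]
Step 6: x=[6.7460] v=[-1.7899]
Step 7: x=[6.4633] v=[-1.8850]
Step 8: x=[6.1779] v=[-1.9024]
Step 9: x=[5.9017] v=[-1.8413]
Step 10: x=[5.6461] v=[-1.7043]
Step 11: x=[5.4216] v=[-1.4970]
Step 12: x=[5.2374] v=[-1.2279]
Step 13: x=[5.1012] v=[-0.9082]
Step 14: x=[5.0186] v=[-0.5510]
Step 15: x=[4.9929] v=[-0.1711]
Step 16: x=[5.0253] v=[0.2159]
First v>=0 after going negative at step 16, time=2.4000

Answer: 2.4000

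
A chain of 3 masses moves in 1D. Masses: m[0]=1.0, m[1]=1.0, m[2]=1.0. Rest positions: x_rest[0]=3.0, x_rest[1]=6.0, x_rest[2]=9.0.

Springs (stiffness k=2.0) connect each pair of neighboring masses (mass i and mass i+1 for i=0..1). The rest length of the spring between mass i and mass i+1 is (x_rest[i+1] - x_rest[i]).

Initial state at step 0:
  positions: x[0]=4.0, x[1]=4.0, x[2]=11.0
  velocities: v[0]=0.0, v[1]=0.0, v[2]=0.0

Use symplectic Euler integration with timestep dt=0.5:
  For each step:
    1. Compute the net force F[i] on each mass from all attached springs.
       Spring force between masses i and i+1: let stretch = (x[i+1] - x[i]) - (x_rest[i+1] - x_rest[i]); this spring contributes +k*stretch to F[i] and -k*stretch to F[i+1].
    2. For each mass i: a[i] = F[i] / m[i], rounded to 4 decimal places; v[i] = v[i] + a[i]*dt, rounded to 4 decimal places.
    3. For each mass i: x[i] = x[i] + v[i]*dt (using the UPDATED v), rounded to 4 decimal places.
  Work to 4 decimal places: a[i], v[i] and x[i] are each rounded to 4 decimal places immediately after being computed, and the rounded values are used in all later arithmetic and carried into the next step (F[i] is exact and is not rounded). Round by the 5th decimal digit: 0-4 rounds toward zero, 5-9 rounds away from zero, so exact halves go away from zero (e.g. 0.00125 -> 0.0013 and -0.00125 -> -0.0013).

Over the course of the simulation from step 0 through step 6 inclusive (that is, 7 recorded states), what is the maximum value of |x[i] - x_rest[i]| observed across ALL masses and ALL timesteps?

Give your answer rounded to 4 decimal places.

Answer: 3.2500

Derivation:
Step 0: x=[4.0000 4.0000 11.0000] v=[0.0000 0.0000 0.0000]
Step 1: x=[2.5000 7.5000 9.0000] v=[-3.0000 7.0000 -4.0000]
Step 2: x=[2.0000 9.2500 7.7500] v=[-1.0000 3.5000 -2.5000]
Step 3: x=[3.6250 6.6250 8.7500] v=[3.2500 -5.2500 2.0000]
Step 4: x=[5.2500 3.5625 10.1875] v=[3.2500 -6.1250 2.8750]
Step 5: x=[4.5313 4.6563 9.8125] v=[-1.4375 2.1875 -0.7500]
Step 6: x=[2.3751 8.2657 8.3594] v=[-4.3125 7.2187 -2.9062]
Max displacement = 3.2500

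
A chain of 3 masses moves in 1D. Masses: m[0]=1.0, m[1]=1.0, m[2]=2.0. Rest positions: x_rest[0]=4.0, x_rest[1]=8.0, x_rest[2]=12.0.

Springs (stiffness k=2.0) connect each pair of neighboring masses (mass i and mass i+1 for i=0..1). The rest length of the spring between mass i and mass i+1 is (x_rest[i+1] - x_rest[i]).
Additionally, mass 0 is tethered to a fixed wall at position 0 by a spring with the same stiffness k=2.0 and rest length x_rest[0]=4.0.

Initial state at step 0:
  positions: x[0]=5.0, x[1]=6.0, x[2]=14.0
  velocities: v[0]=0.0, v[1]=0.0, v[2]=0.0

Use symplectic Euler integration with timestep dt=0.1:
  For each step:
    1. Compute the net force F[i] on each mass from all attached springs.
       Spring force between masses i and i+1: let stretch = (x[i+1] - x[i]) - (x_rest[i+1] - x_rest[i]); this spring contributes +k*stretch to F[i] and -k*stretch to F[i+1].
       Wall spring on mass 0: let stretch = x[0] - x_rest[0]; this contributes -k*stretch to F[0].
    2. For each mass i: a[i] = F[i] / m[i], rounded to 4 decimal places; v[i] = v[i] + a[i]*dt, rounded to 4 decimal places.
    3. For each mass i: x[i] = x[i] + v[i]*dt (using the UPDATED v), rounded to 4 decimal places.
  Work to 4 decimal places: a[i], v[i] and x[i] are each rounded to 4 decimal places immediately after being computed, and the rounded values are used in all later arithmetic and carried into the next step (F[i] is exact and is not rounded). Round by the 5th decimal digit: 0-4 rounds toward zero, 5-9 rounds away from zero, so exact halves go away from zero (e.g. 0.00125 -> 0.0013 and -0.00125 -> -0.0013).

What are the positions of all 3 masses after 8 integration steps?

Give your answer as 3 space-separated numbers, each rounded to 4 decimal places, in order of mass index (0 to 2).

Step 0: x=[5.0000 6.0000 14.0000] v=[0.0000 0.0000 0.0000]
Step 1: x=[4.9200 6.1400 13.9600] v=[-0.8000 1.4000 -0.4000]
Step 2: x=[4.7660 6.4120 13.8818] v=[-1.5400 2.7200 -0.7820]
Step 3: x=[4.5496 6.8005 13.7689] v=[-2.1640 3.8848 -1.1290]
Step 4: x=[4.2872 7.2833 13.6263] v=[-2.6237 4.8283 -1.4258]
Step 5: x=[3.9990 7.8331 13.4603] v=[-2.8819 5.4977 -1.6601]
Step 6: x=[3.7075 8.4187 13.2780] v=[-2.9149 5.8563 -1.8228]
Step 7: x=[3.4361 9.0073 13.0871] v=[-2.7142 5.8859 -1.9087]
Step 8: x=[3.2074 9.5661 12.8954] v=[-2.2872 5.5876 -1.9167]

Answer: 3.2074 9.5661 12.8954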